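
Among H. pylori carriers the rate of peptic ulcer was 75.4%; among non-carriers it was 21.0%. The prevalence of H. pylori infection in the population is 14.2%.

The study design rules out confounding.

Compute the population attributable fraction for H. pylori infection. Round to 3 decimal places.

PAF ≈ 0.269

p₁ = 0.754, p₀ = 0.21.
Overall risk P(Y=1) = π·p₁ + (1−π)·p₀ = 0.142×0.754 + 0.858×0.21 = 0.28725.
Under exogeneity, PAF = [P(Y=1) − p₀] / P(Y=1).
PAF = (0.28725 − 0.21) / 0.28725 ≈ 0.2689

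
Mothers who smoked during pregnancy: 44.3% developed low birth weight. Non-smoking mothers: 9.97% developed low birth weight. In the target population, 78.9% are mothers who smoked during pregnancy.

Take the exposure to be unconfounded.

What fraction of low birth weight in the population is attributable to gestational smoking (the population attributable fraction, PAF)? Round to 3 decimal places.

PAF ≈ 0.731

p₁ = 0.443, p₀ = 0.0997.
Overall risk P(Y=1) = π·p₁ + (1−π)·p₀ = 0.789×0.443 + 0.211×0.0997 = 0.37056.
Under exogeneity, PAF = [P(Y=1) − p₀] / P(Y=1).
PAF = (0.37056 − 0.0997) / 0.37056 ≈ 0.7310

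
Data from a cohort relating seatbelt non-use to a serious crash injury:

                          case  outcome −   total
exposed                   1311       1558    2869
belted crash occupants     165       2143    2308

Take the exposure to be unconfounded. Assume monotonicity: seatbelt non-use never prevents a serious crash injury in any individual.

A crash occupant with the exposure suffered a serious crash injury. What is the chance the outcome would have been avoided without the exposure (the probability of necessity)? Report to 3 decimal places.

p₁ = P(outcome | exposed) = 1311/2869 = 0.45695
p₀ = P(outcome | unexposed) = 165/2308 = 0.07149
Under exogeneity and monotonicity, PN = (p₁ − p₀)/p₁.
PN = (0.45695 − 0.07149) / 0.45695 ≈ 0.8435

PN ≈ 0.844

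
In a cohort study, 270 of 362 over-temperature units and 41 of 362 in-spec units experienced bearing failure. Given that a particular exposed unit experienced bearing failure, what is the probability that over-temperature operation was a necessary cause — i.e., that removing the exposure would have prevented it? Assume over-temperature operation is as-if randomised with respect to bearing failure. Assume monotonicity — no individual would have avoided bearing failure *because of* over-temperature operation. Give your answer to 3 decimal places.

p₁ = P(outcome | exposed) = 270/362 = 0.74586
p₀ = P(outcome | unexposed) = 41/362 = 0.11326
Under exogeneity and monotonicity, PN = (p₁ − p₀) / p₁.
PN = (0.74586 − 0.11326) / 0.74586 = 0.6326 / 0.74586 ≈ 0.8481

PN ≈ 0.848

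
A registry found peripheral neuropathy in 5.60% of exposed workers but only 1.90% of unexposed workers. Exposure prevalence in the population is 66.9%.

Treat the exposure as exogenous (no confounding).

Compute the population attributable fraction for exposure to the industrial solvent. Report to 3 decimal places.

PAF ≈ 0.566

p₁ = 0.056, p₀ = 0.019.
Overall risk P(Y=1) = π·p₁ + (1−π)·p₀ = 0.669×0.056 + 0.331×0.019 = 0.043753.
Under exogeneity, PAF = [P(Y=1) − p₀] / P(Y=1).
PAF = (0.043753 − 0.019) / 0.043753 ≈ 0.5657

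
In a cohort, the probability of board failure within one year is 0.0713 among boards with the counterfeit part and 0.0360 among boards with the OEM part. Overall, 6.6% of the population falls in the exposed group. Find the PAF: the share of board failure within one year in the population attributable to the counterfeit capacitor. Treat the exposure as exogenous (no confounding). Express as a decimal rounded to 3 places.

PAF ≈ 0.061

Let p₁ = 0.0713, p₀ = 0.036.
Overall risk P(Y=1) = π·p₁ + (1−π)·p₀ = 0.066×0.0713 + 0.934×0.036 = 0.03833.
Under exogeneity, PAF = [P(Y=1) − p₀] / P(Y=1).
PAF = (0.03833 − 0.036) / 0.03833 ≈ 0.0608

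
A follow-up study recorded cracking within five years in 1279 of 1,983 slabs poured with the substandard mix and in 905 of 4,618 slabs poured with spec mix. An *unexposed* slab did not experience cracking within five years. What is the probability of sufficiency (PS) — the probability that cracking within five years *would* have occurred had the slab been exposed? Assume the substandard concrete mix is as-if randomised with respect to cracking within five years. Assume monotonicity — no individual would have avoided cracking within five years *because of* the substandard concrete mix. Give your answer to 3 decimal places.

p₁ = P(outcome | exposed) = 1279/1983 = 0.64498
p₀ = P(outcome | unexposed) = 905/4618 = 0.19597
Under exogeneity and monotonicity, PS = (p₁ − p₀) / (1 − p₀).
PS = (0.64498 − 0.19597) / (1 − 0.19597) = 0.44901 / 0.80403 ≈ 0.5585

PS ≈ 0.558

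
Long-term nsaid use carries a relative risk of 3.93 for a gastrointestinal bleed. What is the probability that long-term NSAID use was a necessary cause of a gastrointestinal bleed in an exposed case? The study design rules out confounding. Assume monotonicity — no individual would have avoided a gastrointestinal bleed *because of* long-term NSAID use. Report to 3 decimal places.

Under exogeneity and monotonicity, PN = (RR − 1) / RR = 1 − 1/RR.
PN = (3.93 − 1) / 3.93 = 2.93 / 3.93 ≈ 0.7455

PN ≈ 0.746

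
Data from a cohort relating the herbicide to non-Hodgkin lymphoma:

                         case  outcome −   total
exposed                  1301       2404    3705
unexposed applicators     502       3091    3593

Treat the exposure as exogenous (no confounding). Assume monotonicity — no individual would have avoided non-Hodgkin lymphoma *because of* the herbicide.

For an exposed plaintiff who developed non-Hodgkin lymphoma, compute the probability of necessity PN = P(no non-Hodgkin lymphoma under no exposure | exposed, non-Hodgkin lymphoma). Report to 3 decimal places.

PN ≈ 0.602

p₁ = P(outcome | exposed) = 1301/3705 = 0.35115
p₀ = P(outcome | unexposed) = 502/3593 = 0.13972
Under exogeneity and monotonicity, PN = (p₁ − p₀) / p₁.
PN = (0.35115 − 0.13972) / 0.35115 = 0.21143 / 0.35115 ≈ 0.6021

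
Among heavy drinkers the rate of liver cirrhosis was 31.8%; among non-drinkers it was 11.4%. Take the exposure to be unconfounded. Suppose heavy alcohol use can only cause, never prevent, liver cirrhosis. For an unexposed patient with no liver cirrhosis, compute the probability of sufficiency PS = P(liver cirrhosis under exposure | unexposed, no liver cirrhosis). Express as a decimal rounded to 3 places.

p₁ = 0.318, p₀ = 0.114.
Under exogeneity and monotonicity, PS = (p₁ − p₀) / (1 − p₀).
PS = (0.318 − 0.114) / (1 − 0.114) = 0.204 / 0.886 ≈ 0.2302

PS ≈ 0.230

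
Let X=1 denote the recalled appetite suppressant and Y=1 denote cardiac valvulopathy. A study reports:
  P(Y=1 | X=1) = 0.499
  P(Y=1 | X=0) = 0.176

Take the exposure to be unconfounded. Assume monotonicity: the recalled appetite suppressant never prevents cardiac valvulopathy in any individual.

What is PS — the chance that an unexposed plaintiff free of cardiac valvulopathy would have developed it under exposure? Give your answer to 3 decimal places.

PS ≈ 0.392

Let p₁ = 0.499, p₀ = 0.176.
Under exogeneity and monotonicity, PS = (p₁ − p₀) / (1 − p₀).
PS = (0.499 − 0.176) / (1 − 0.176) = 0.323 / 0.824 ≈ 0.3920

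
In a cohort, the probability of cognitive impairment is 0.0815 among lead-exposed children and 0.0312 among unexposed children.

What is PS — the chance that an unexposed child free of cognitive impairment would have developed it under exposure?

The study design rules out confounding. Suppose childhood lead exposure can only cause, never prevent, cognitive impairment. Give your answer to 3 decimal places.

Let p₁ = 0.0815, p₀ = 0.0312.
Under exogeneity and monotonicity, PS = (p₁ − p₀) / (1 − p₀).
PS = (0.0815 − 0.0312) / (1 − 0.0312) = 0.0503 / 0.9688 ≈ 0.0519

PS ≈ 0.052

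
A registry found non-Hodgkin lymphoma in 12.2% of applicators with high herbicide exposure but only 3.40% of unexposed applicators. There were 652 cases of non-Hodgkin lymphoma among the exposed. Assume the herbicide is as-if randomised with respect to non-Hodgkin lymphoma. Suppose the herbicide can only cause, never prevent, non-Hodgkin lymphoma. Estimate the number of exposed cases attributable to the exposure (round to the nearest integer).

p₁ = 0.122, p₀ = 0.034.
PN = (p₁ − p₀)/p₁ = (0.122 − 0.034) / 0.122 ≈ 0.72131.
Attributable cases ≈ PN × (exposed cases) = 0.72131 × 652 ≈ 470.30.

about 470 cases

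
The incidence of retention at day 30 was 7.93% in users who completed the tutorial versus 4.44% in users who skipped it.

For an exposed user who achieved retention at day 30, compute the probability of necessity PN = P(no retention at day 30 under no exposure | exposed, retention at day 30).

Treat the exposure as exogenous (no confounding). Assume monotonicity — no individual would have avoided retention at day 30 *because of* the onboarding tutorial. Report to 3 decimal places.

p₁ = 0.0793, p₀ = 0.0444.
Under exogeneity and monotonicity, PN = (p₁ − p₀) / p₁.
PN = (0.0793 − 0.0444) / 0.0793 = 0.0349 / 0.0793 ≈ 0.4401

PN ≈ 0.440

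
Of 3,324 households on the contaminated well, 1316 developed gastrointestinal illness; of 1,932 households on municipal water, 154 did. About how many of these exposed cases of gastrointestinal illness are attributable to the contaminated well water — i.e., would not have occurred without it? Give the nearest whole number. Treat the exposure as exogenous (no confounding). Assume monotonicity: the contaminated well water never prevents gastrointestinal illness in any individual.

about 1051 cases

p₁ = P(outcome | exposed) = 1316/3324 = 0.39591
p₀ = P(outcome | unexposed) = 154/1932 = 0.07971
PN = (p₁ − p₀)/p₁ = (0.39591 − 0.07971) / 0.39591 ≈ 0.79867.
Attributable cases ≈ PN × (exposed cases) = 0.79867 × 1316 ≈ 1051.04.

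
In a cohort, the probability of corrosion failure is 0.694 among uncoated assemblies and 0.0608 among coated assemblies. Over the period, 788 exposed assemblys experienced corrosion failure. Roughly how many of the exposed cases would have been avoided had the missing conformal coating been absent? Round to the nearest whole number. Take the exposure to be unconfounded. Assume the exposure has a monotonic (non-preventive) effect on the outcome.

Let p₁ = 0.694, p₀ = 0.0608.
PN = (p₁ − p₀)/p₁ = (0.694 − 0.0608) / 0.694 ≈ 0.91239.
Attributable cases ≈ PN × (exposed cases) = 0.91239 × 788 ≈ 718.96.

about 719 cases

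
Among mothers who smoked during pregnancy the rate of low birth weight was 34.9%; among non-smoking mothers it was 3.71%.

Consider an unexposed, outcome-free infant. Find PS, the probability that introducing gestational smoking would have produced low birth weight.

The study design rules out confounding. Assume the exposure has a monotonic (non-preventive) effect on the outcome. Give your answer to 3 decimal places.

p₁ = 0.349, p₀ = 0.0371.
Under exogeneity and monotonicity, PS = (p₁ − p₀) / (1 − p₀).
PS = (0.349 − 0.0371) / (1 − 0.0371) = 0.3119 / 0.9629 ≈ 0.3239

PS ≈ 0.324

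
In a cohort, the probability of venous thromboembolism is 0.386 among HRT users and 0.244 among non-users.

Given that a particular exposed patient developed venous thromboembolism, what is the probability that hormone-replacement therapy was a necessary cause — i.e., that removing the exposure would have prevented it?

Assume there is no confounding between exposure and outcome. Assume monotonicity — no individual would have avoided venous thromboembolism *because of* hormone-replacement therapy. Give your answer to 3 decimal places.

PN ≈ 0.368

Let p₁ = 0.386, p₀ = 0.244.
Under exogeneity and monotonicity, PN = (p₁ − p₀) / p₁.
PN = (0.386 − 0.244) / 0.386 = 0.142 / 0.386 ≈ 0.3679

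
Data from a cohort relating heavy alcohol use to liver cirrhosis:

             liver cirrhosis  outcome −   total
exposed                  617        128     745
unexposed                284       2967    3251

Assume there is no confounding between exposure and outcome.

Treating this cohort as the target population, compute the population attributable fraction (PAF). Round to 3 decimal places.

p₁ = P(outcome | exposed) = 617/745 = 0.82819
p₀ = P(outcome | unexposed) = 284/3251 = 0.087358
Exposure prevalence π = 745/3996 = 0.18644; overall risk P(Y=1) = 0.22548.
Under exogeneity, PAF = [P(Y=1) − p₀]/P(Y=1).
PAF = (0.22548 − 0.087358) / 0.22548 ≈ 0.6126

PAF ≈ 0.613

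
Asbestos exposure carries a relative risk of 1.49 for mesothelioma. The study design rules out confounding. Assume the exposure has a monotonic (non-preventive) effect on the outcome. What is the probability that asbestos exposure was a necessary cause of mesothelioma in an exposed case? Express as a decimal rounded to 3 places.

PN ≈ 0.329

Under exogeneity and monotonicity, PN = (RR − 1) / RR = 1 − 1/RR.
PN = (1.49 − 1) / 1.49 = 0.49 / 1.49 ≈ 0.3289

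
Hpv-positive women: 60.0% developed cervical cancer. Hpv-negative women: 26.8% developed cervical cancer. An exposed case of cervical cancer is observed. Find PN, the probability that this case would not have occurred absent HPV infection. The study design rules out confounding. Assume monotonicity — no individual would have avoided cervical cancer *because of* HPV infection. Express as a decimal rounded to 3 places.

PN ≈ 0.553

p₁ = 0.6, p₀ = 0.268.
Under exogeneity and monotonicity, PN = (p₁ − p₀) / p₁.
PN = (0.6 − 0.268) / 0.6 = 0.332 / 0.6 ≈ 0.5533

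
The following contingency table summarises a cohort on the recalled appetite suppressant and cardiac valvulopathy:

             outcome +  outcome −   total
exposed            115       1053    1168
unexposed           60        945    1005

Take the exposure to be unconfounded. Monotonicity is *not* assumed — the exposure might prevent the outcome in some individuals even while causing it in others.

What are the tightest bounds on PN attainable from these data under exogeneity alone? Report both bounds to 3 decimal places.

0.394 ≤ PN ≤ 1.000

p₁ = P(outcome | exposed) = 115/1168 = 0.098459
p₀ = P(outcome | unexposed) = 60/1005 = 0.059701
Under exogeneity alone the bounds on PN are max{0,(p₁−p₀)/p₁} ≤ PN ≤ min{1,(1−p₀)/p₁}.
  lower = (p₁ − p₀)/p₁ = 0.038757 / 0.098459 ≈ 0.3936
  upper = min{1, (1 − p₀)/p₁} = 0.9403 / 0.098459 ≈ 9.5502 → capped at 1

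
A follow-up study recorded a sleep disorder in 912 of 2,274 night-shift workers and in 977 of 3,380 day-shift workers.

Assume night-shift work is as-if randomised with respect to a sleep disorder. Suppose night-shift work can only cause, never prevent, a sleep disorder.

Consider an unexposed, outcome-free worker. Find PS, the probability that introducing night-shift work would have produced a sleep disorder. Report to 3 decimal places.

p₁ = P(outcome | exposed) = 912/2274 = 0.40106
p₀ = P(outcome | unexposed) = 977/3380 = 0.28905
Under exogeneity and monotonicity, PS = (p₁ − p₀) / (1 − p₀).
PS = (0.40106 − 0.28905) / (1 − 0.28905) = 0.112 / 0.71095 ≈ 0.1575

PS ≈ 0.158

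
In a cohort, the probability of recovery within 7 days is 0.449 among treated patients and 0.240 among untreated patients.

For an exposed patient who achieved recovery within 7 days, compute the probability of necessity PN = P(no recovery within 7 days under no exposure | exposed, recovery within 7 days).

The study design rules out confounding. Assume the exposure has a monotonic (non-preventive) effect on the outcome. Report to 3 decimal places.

PN ≈ 0.465

Let p₁ = 0.449, p₀ = 0.24.
Under exogeneity and monotonicity, PN = (p₁ − p₀) / p₁.
PN = (0.449 − 0.24) / 0.449 = 0.209 / 0.449 ≈ 0.4655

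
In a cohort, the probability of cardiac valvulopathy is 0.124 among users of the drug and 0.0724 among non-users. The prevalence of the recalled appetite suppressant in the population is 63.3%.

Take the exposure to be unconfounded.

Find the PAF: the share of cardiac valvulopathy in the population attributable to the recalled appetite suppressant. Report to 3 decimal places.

PAF ≈ 0.311

Let p₁ = 0.124, p₀ = 0.0724.
Overall risk P(Y=1) = π·p₁ + (1−π)·p₀ = 0.633×0.124 + 0.367×0.0724 = 0.10506.
Under exogeneity, PAF = [P(Y=1) − p₀] / P(Y=1).
PAF = (0.10506 − 0.0724) / 0.10506 ≈ 0.3109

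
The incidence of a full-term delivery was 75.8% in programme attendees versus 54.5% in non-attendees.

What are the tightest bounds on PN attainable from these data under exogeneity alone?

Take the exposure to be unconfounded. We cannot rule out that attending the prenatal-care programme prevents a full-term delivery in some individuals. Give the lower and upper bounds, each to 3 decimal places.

0.281 ≤ PN ≤ 0.600

p₁ = 0.758, p₀ = 0.545.
Under exogeneity alone the bounds on PN are max{0,(p₁−p₀)/p₁} ≤ PN ≤ min{1,(1−p₀)/p₁}.
  lower = (p₁ − p₀)/p₁ = 0.213 / 0.758 ≈ 0.2810
  upper = min{1, (1 − p₀)/p₁} = 0.455 / 0.758 ≈ 0.6003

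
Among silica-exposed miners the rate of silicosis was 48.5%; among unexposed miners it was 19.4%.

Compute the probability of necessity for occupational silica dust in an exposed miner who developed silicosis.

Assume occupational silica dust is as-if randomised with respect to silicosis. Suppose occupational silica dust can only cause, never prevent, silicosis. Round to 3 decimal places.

PN ≈ 0.600

p₁ = 0.485, p₀ = 0.194.
Under exogeneity and monotonicity, PN = (p₁ − p₀) / p₁.
PN = (0.485 − 0.194) / 0.485 = 0.291 / 0.485 ≈ 0.6000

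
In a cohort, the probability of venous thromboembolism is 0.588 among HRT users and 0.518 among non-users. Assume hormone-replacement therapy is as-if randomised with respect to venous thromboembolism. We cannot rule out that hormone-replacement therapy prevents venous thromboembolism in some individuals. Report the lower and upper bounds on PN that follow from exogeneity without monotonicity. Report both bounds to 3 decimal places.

0.119 ≤ PN ≤ 0.820

Let p₁ = 0.588, p₀ = 0.518.
Under exogeneity alone the bounds on PN are max{0,(p₁−p₀)/p₁} ≤ PN ≤ min{1,(1−p₀)/p₁}.
  lower = (p₁ − p₀)/p₁ = 0.07 / 0.588 ≈ 0.1190
  upper = min{1, (1 − p₀)/p₁} = 0.482 / 0.588 ≈ 0.8197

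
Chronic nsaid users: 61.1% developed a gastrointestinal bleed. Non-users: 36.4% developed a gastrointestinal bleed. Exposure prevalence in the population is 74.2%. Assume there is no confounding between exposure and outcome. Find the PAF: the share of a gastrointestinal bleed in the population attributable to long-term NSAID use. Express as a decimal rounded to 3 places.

PAF ≈ 0.335

p₁ = 0.611, p₀ = 0.364.
Overall risk P(Y=1) = π·p₁ + (1−π)·p₀ = 0.742×0.611 + 0.258×0.364 = 0.54727.
Under exogeneity, PAF = [P(Y=1) − p₀] / P(Y=1).
PAF = (0.54727 − 0.364) / 0.54727 ≈ 0.3349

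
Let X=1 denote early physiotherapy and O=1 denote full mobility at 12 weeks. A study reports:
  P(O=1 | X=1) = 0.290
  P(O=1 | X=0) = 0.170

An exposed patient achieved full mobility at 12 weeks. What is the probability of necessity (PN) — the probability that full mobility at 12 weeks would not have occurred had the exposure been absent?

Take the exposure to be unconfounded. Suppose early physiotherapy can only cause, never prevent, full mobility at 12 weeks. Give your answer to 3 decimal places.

Let p₁ = 0.29, p₀ = 0.17.
Under exogeneity and monotonicity, PN = (p₁ − p₀) / p₁.
PN = (0.29 − 0.17) / 0.29 = 0.12 / 0.29 ≈ 0.4138

PN ≈ 0.414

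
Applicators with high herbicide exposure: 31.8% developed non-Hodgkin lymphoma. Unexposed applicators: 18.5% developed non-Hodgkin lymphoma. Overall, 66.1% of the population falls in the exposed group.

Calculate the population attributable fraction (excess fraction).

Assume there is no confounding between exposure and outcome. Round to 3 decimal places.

PAF ≈ 0.322

p₁ = 0.318, p₀ = 0.185.
Overall risk P(Y=1) = π·p₁ + (1−π)·p₀ = 0.661×0.318 + 0.339×0.185 = 0.27291.
Under exogeneity, PAF = [P(Y=1) − p₀] / P(Y=1).
PAF = (0.27291 − 0.185) / 0.27291 ≈ 0.3221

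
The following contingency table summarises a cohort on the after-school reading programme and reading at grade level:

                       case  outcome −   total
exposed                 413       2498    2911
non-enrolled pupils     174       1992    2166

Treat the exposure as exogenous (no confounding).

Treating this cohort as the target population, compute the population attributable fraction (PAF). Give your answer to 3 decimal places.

PAF ≈ 0.305

p₁ = P(outcome | exposed) = 413/2911 = 0.14188
p₀ = P(outcome | unexposed) = 174/2166 = 0.080332
Exposure prevalence π = 2911/5077 = 0.57337; overall risk P(Y=1) = 0.11562.
Under exogeneity, PAF = [P(Y=1) − p₀]/P(Y=1).
PAF = (0.11562 − 0.080332) / 0.11562 ≈ 0.3052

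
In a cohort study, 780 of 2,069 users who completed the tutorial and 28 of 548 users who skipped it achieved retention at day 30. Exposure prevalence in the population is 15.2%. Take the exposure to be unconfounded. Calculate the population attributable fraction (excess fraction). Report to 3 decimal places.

p₁ = P(outcome | exposed) = 780/2069 = 0.37699
p₀ = P(outcome | unexposed) = 28/548 = 0.051095
Overall risk P(Y=1) = π·p₁ + (1−π)·p₀ = 0.152×0.37699 + 0.848×0.051095 = 0.10063.
Under exogeneity, PAF = [P(Y=1) − p₀] / P(Y=1).
PAF = (0.10063 − 0.051095) / 0.10063 ≈ 0.4923

PAF ≈ 0.492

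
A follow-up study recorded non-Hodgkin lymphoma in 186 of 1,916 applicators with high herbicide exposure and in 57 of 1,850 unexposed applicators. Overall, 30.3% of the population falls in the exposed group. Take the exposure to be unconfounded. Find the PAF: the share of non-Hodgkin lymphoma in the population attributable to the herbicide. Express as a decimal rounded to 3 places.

PAF ≈ 0.395

p₁ = P(outcome | exposed) = 186/1916 = 0.097077
p₀ = P(outcome | unexposed) = 57/1850 = 0.030811
Overall risk P(Y=1) = π·p₁ + (1−π)·p₀ = 0.303×0.097077 + 0.697×0.030811 = 0.05089.
Under exogeneity, PAF = [P(Y=1) − p₀] / P(Y=1).
PAF = (0.05089 − 0.030811) / 0.05089 ≈ 0.3946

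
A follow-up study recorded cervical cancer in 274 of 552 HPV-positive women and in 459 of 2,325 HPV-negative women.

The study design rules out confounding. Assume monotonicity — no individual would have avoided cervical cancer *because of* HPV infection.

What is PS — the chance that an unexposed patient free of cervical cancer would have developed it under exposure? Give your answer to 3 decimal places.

p₁ = P(outcome | exposed) = 274/552 = 0.49638
p₀ = P(outcome | unexposed) = 459/2325 = 0.19742
Under exogeneity and monotonicity, PS = (p₁ − p₀) / (1 − p₀).
PS = (0.49638 − 0.19742) / (1 − 0.19742) = 0.29896 / 0.80258 ≈ 0.3725

PS ≈ 0.372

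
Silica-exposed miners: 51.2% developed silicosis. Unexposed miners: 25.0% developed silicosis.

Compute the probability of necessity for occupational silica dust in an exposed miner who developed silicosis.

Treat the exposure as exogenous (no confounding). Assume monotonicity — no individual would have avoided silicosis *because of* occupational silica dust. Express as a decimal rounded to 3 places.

p₁ = 0.512, p₀ = 0.25.
Under exogeneity and monotonicity, PN = (p₁ − p₀) / p₁.
PN = (0.512 − 0.25) / 0.512 = 0.262 / 0.512 ≈ 0.5117

PN ≈ 0.512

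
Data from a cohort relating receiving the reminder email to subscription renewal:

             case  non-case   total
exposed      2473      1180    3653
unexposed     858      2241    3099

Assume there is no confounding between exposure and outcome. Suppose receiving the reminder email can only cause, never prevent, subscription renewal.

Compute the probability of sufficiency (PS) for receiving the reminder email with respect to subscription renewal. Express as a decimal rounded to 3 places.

PS ≈ 0.553

p₁ = P(outcome | exposed) = 2473/3653 = 0.67698
p₀ = P(outcome | unexposed) = 858/3099 = 0.27686
Under exogeneity and monotonicity, PS = (p₁ − p₀) / (1 − p₀).
PS = (0.67698 − 0.27686) / (1 − 0.27686) = 0.40011 / 0.72314 ≈ 0.5533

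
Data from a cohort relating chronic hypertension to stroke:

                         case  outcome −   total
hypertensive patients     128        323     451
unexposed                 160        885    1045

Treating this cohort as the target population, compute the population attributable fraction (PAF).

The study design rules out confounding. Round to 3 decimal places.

p₁ = P(outcome | exposed) = 128/451 = 0.28381
p₀ = P(outcome | unexposed) = 160/1045 = 0.15311
Exposure prevalence π = 451/1496 = 0.30147; overall risk P(Y=1) = 0.19251.
Under exogeneity, PAF = [P(Y=1) − p₀]/P(Y=1).
PAF = (0.19251 − 0.15311) / 0.19251 ≈ 0.2047

PAF ≈ 0.205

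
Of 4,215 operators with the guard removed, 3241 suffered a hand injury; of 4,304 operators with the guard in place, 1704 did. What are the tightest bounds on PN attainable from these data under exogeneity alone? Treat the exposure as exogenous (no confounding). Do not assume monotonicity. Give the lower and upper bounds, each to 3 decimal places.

p₁ = P(outcome | exposed) = 3241/4215 = 0.76892
p₀ = P(outcome | unexposed) = 1704/4304 = 0.39591
Under exogeneity alone the bounds on PN are max{0,(p₁−p₀)/p₁} ≤ PN ≤ min{1,(1−p₀)/p₁}.
  lower = (p₁ − p₀)/p₁ = 0.37301 / 0.76892 ≈ 0.4851
  upper = min{1, (1 − p₀)/p₁} = 0.60409 / 0.76892 ≈ 0.7856

0.485 ≤ PN ≤ 0.786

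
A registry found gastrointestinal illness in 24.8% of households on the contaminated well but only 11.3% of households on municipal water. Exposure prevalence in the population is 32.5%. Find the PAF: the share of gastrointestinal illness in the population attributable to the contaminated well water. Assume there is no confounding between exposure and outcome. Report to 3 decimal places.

p₁ = 0.248, p₀ = 0.113.
Overall risk P(Y=1) = π·p₁ + (1−π)·p₀ = 0.325×0.248 + 0.675×0.113 = 0.15688.
Under exogeneity, PAF = [P(Y=1) − p₀] / P(Y=1).
PAF = (0.15688 − 0.113) / 0.15688 ≈ 0.2797

PAF ≈ 0.280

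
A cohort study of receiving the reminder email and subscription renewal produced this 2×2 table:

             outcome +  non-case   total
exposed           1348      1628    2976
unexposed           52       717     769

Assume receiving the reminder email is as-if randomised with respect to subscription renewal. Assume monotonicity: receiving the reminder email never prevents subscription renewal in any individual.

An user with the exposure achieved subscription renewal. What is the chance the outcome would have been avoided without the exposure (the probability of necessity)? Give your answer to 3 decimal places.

PN ≈ 0.851

p₁ = P(outcome | exposed) = 1348/2976 = 0.45296
p₀ = P(outcome | unexposed) = 52/769 = 0.06762
Under exogeneity and monotonicity, PN = (p₁ − p₀) / p₁.
PN = (0.45296 − 0.06762) / 0.45296 = 0.38534 / 0.45296 ≈ 0.8507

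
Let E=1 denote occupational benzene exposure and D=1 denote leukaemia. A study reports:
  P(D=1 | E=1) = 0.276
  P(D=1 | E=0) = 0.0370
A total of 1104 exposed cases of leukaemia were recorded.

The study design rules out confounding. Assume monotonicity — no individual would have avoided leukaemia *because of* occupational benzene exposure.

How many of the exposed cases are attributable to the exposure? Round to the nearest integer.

Let p₁ = 0.276, p₀ = 0.037.
PN = (p₁ − p₀)/p₁ = (0.276 − 0.037) / 0.276 ≈ 0.86594.
Attributable cases ≈ PN × (exposed cases) = 0.86594 × 1104 ≈ 956.00.

about 956 cases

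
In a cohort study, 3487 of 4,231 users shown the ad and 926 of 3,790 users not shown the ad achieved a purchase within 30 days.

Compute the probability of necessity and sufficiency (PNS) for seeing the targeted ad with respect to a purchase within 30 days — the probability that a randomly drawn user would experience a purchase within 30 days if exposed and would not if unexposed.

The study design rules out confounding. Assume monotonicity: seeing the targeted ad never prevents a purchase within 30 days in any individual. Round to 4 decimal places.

p₁ = P(outcome | exposed) = 3487/4231 = 0.82416
p₀ = P(outcome | unexposed) = 926/3790 = 0.24433
Under exogeneity and monotonicity, PNS = p₁ − p₀.
PNS = 0.82416 − 0.24433 = 0.57983

PNS ≈ 0.5798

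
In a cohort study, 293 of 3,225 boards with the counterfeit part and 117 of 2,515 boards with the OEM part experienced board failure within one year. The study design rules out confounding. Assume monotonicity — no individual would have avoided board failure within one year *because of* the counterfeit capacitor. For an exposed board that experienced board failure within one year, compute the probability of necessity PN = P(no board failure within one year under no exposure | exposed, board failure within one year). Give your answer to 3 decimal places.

PN ≈ 0.488

p₁ = P(outcome | exposed) = 293/3225 = 0.090853
p₀ = P(outcome | unexposed) = 117/2515 = 0.046521
Under exogeneity and monotonicity, PN = (p₁ − p₀) / p₁.
PN = (0.090853 − 0.046521) / 0.090853 = 0.044332 / 0.090853 ≈ 0.4880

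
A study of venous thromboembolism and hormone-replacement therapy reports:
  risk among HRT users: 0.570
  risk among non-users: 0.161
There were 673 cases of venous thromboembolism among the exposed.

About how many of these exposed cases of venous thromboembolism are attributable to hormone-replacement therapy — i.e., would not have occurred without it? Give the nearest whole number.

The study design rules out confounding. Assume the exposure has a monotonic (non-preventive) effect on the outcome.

about 483 cases

Let p₁ = 0.57, p₀ = 0.161.
PN = (p₁ − p₀)/p₁ = (0.57 − 0.161) / 0.57 ≈ 0.71754.
Attributable cases ≈ PN × (exposed cases) = 0.71754 × 673 ≈ 482.91.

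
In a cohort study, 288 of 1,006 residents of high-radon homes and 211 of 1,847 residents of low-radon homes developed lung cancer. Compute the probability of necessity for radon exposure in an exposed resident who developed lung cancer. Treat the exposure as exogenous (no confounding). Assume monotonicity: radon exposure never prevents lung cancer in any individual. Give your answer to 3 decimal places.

PN ≈ 0.601

p₁ = P(outcome | exposed) = 288/1006 = 0.28628
p₀ = P(outcome | unexposed) = 211/1847 = 0.11424
Under exogeneity and monotonicity, PN = (p₁ − p₀) / p₁.
PN = (0.28628 − 0.11424) / 0.28628 = 0.17204 / 0.28628 ≈ 0.6010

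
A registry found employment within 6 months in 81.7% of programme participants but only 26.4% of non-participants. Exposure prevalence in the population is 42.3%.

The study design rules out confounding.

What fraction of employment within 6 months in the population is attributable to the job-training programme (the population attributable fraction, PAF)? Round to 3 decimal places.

PAF ≈ 0.470

p₁ = 0.817, p₀ = 0.264.
Overall risk P(Y=1) = π·p₁ + (1−π)·p₀ = 0.423×0.817 + 0.577×0.264 = 0.49792.
Under exogeneity, PAF = [P(Y=1) − p₀] / P(Y=1).
PAF = (0.49792 − 0.264) / 0.49792 ≈ 0.4698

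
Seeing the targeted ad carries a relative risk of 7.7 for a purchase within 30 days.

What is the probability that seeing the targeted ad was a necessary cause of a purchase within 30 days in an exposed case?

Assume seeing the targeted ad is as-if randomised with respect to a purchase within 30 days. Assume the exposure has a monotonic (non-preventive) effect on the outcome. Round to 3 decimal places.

Under exogeneity and monotonicity, PN = (RR − 1) / RR = 1 − 1/RR.
PN = (7.7 − 1) / 7.7 = 6.7 / 7.7 ≈ 0.8701

PN ≈ 0.870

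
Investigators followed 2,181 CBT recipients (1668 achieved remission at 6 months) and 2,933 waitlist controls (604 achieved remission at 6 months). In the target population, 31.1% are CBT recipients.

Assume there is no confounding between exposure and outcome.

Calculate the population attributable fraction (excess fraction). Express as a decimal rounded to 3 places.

PAF ≈ 0.458

p₁ = P(outcome | exposed) = 1668/2181 = 0.76479
p₀ = P(outcome | unexposed) = 604/2933 = 0.20593
Overall risk P(Y=1) = π·p₁ + (1−π)·p₀ = 0.311×0.76479 + 0.689×0.20593 = 0.37974.
Under exogeneity, PAF = [P(Y=1) − p₀] / P(Y=1).
PAF = (0.37974 − 0.20593) / 0.37974 ≈ 0.4577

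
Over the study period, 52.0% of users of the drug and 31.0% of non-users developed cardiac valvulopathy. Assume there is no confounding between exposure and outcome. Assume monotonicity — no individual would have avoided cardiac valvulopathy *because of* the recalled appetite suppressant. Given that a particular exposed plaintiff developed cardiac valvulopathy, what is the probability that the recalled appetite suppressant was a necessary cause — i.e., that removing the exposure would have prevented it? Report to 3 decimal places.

p₁ = 0.52, p₀ = 0.31.
Under exogeneity and monotonicity, PN = (p₁ − p₀) / p₁.
PN = (0.52 − 0.31) / 0.52 = 0.21 / 0.52 ≈ 0.4038

PN ≈ 0.404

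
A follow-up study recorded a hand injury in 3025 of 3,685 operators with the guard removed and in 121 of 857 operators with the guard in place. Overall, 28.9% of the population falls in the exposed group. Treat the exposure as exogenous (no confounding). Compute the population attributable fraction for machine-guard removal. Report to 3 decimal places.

PAF ≈ 0.582

p₁ = P(outcome | exposed) = 3025/3685 = 0.8209
p₀ = P(outcome | unexposed) = 121/857 = 0.14119
Overall risk P(Y=1) = π·p₁ + (1−π)·p₀ = 0.289×0.8209 + 0.711×0.14119 = 0.33763.
Under exogeneity, PAF = [P(Y=1) − p₀] / P(Y=1).
PAF = (0.33763 − 0.14119) / 0.33763 ≈ 0.5818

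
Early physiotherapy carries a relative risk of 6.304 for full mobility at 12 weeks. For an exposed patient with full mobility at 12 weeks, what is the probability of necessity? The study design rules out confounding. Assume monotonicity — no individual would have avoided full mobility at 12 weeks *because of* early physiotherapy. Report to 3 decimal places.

Under exogeneity and monotonicity, PN = (RR − 1) / RR = 1 − 1/RR.
PN = (6.304 − 1) / 6.304 = 5.304 / 6.304 ≈ 0.8414

PN ≈ 0.841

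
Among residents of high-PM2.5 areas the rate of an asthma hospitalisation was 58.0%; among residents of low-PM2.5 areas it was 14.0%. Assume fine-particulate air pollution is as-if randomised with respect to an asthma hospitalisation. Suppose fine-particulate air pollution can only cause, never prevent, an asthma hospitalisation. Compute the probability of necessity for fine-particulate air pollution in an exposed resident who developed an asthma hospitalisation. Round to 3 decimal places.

PN ≈ 0.759

p₁ = 0.58, p₀ = 0.14.
Under exogeneity and monotonicity, PN = (p₁ − p₀) / p₁.
PN = (0.58 − 0.14) / 0.58 = 0.44 / 0.58 ≈ 0.7586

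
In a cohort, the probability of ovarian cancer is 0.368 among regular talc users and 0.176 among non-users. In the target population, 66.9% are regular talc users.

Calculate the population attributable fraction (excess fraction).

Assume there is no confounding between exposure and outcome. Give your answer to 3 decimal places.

Let p₁ = 0.368, p₀ = 0.176.
Overall risk P(Y=1) = π·p₁ + (1−π)·p₀ = 0.669×0.368 + 0.331×0.176 = 0.30445.
Under exogeneity, PAF = [P(Y=1) − p₀] / P(Y=1).
PAF = (0.30445 − 0.176) / 0.30445 ≈ 0.4219

PAF ≈ 0.422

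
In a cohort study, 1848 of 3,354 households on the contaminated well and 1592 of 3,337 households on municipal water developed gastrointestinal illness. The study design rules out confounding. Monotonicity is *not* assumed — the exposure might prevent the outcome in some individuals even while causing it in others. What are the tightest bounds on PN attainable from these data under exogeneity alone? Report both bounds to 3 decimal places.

0.134 ≤ PN ≤ 0.949

p₁ = P(outcome | exposed) = 1848/3354 = 0.55098
p₀ = P(outcome | unexposed) = 1592/3337 = 0.47708
Under exogeneity alone the bounds on PN are max{0,(p₁−p₀)/p₁} ≤ PN ≤ min{1,(1−p₀)/p₁}.
  lower = (p₁ − p₀)/p₁ = 0.073909 / 0.55098 ≈ 0.1341
  upper = min{1, (1 − p₀)/p₁} = 0.52292 / 0.55098 ≈ 0.9491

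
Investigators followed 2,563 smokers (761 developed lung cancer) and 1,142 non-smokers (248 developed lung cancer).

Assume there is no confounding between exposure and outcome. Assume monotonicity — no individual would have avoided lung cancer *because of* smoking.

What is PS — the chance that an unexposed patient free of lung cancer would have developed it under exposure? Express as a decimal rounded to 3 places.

p₁ = P(outcome | exposed) = 761/2563 = 0.29692
p₀ = P(outcome | unexposed) = 248/1142 = 0.21716
Under exogeneity and monotonicity, PS = (p₁ − p₀) / (1 − p₀).
PS = (0.29692 − 0.21716) / (1 − 0.21716) = 0.079755 / 0.78284 ≈ 0.1019

PS ≈ 0.102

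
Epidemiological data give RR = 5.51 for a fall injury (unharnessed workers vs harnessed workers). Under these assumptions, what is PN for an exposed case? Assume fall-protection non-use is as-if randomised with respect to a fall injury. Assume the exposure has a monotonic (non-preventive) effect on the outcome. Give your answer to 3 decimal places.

Under exogeneity and monotonicity, PN = (RR − 1) / RR = 1 − 1/RR.
PN = (5.51 − 1) / 5.51 = 4.51 / 5.51 ≈ 0.8185

PN ≈ 0.819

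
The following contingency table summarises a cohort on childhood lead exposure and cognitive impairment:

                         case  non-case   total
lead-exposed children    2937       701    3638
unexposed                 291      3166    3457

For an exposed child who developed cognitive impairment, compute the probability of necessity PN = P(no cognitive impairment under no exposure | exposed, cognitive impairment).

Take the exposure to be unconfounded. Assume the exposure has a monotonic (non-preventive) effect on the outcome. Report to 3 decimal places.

p₁ = P(outcome | exposed) = 2937/3638 = 0.80731
p₀ = P(outcome | unexposed) = 291/3457 = 0.084177
Under exogeneity and monotonicity, PN = (p₁ − p₀)/p₁.
PN = (0.80731 − 0.084177) / 0.80731 ≈ 0.8957

PN ≈ 0.896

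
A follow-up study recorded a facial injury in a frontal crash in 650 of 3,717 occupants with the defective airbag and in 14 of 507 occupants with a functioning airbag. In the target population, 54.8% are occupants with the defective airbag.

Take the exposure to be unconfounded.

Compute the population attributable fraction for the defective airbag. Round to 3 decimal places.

p₁ = P(outcome | exposed) = 650/3717 = 0.17487
p₀ = P(outcome | unexposed) = 14/507 = 0.027613
Overall risk P(Y=1) = π·p₁ + (1−π)·p₀ = 0.548×0.17487 + 0.452×0.027613 = 0.10831.
Under exogeneity, PAF = [P(Y=1) − p₀] / P(Y=1).
PAF = (0.10831 − 0.027613) / 0.10831 ≈ 0.7451

PAF ≈ 0.745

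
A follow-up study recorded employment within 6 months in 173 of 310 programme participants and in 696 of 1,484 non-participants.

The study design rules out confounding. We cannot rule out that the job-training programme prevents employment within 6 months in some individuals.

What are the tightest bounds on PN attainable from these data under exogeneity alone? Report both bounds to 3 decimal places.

p₁ = P(outcome | exposed) = 173/310 = 0.55806
p₀ = P(outcome | unexposed) = 696/1484 = 0.469
Under exogeneity alone the bounds on PN are max{0,(p₁−p₀)/p₁} ≤ PN ≤ min{1,(1−p₀)/p₁}.
  lower = (p₁ − p₀)/p₁ = 0.089062 / 0.55806 ≈ 0.1596
  upper = min{1, (1 − p₀)/p₁} = 0.531 / 0.55806 ≈ 0.9515

0.160 ≤ PN ≤ 0.951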